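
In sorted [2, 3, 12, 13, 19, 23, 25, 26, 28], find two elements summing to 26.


Two pointers: lo=0, hi=8
Found pair: (3, 23) summing to 26


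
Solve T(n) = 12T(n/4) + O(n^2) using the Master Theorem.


a=12, b=4, c=2. log_4(12)=1.792 < c=2. Case 3: O(n^c) = O(n^2)
Complexity: O(n^2)


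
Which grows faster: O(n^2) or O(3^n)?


quadratic grows slower than exponential (base 3)
O(n^2) is asymptotically smaller; O(3^n) grows faster


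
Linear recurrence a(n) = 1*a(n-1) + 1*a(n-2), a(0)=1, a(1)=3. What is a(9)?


Build bottom-up:
...a(7)=47, a(8)=76, a(9)=1*76+1*47=123


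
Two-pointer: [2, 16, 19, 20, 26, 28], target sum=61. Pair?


Two pointers: lo=0, hi=5
No pair sums to 61


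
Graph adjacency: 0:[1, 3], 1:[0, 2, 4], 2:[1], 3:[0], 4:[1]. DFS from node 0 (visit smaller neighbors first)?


DFS stack-based: start with [0]
Visit order: [0, 1, 2, 4, 3]


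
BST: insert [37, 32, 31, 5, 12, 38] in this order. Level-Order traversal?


Root = 37; build tree by BST insertion.
Level-Order traversal: [37, 32, 38, 31, 5, 12]


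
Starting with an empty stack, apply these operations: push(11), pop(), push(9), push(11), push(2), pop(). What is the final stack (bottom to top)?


push(11) -> [11]
pop() returns 11 -> []
push(9) -> [9]
push(11) -> [9, 11]
push(2) -> [9, 11, 2]
pop() returns 2 -> [9, 11]
Final stack (bottom to top): [9, 11]


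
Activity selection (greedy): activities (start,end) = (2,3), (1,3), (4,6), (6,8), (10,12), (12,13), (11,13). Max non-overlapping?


Greedy: pick earliest-ending, then skip overlaps.
Selected (5 activities): [(2, 3), (4, 6), (6, 8), (10, 12), (12, 13)]


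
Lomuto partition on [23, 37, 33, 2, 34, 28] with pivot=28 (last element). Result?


Elements <= 28 go left of pivot.
Result: [23, 2, 28, 37, 34, 33], pivot at index 2


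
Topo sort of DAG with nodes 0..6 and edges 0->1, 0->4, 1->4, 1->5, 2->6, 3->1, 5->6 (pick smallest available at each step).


Kahn's algorithm, process smallest node first
Order: [0, 2, 3, 1, 4, 5, 6]


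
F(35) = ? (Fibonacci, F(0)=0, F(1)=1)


F(n)=F(n-1)+F(n-2)
...F(33)=3524578, F(34)=5702887, F(35)=9227465


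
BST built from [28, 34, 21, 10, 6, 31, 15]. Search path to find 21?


BST root = 28
Search for 21: compare at each node
Path: [28, 21]


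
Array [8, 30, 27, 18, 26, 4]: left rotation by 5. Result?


Left rotate by 5: [4, 8, 30, 27, 18, 26]


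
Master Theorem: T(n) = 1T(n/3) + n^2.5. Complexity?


a=1, b=3, c=2.5. log_3(1)=0 < c=2.5. Case 3: O(n^c) = O(n^2.500)
Complexity: O(n^2.500)


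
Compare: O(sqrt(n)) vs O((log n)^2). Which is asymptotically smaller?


polylogarithmic grows slower than sublinear
O((log n)^2) is asymptotically smaller; O(sqrt(n)) grows faster


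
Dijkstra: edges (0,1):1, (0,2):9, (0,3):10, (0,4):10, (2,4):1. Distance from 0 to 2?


Dijkstra from 0:
Distances: {0: 0, 1: 1, 2: 9, 3: 10, 4: 10}
Shortest distance to 2 = 9, path = [0, 2]


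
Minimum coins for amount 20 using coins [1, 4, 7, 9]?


dp[0]=0; dp[i]=1+min(dp[i-c] for c in coins)
...dp[15]=3, dp[16]=2, dp[17]=3, dp[18]=2, dp[19]=3, dp[20]=3
Minimum coins for 20 = 3


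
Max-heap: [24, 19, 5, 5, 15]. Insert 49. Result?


Append 49: [24, 19, 5, 5, 15, 49]
Bubble up: swap idx 5(49) with idx 2(5); swap idx 2(49) with idx 0(24)
Result: [49, 19, 24, 5, 15, 5]


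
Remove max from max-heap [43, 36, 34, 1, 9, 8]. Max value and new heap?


Max = 43
Replace root with last, heapify down
Resulting heap: [36, 9, 34, 1, 8]


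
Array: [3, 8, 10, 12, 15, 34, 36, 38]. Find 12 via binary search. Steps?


Search for 12:
[0,7] mid=3 arr[3]=12
Total: 1 comparisons


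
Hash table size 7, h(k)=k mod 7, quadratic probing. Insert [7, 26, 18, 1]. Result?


Insertions: 7->slot 0; 26->slot 5; 18->slot 4; 1->slot 1
Table: [7, 1, None, None, 18, 26, None]


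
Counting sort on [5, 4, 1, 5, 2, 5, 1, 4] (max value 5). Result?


Count array: [0, 2, 1, 0, 2, 3]
Reconstruct: [1, 1, 2, 4, 4, 5, 5, 5]


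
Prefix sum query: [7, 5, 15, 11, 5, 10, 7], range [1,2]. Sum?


Prefix sums: [0, 7, 12, 27, 38, 43, 53, 60]
Sum[1..2] = prefix[3] - prefix[1] = 27 - 7 = 20


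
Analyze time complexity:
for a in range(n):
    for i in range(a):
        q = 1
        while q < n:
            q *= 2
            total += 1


Per nesting level: O(n) * O(n) [triangular over a] * O(log n) = O(n^2 log n)
Complexity: O(n^2 log n)


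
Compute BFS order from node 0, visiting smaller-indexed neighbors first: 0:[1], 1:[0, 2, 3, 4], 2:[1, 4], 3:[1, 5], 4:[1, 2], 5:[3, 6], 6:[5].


BFS queue: start with [0]
Visit order: [0, 1, 2, 3, 4, 5, 6]


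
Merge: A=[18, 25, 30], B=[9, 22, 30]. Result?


Compare heads, take smaller each step.
Merged: [9, 18, 22, 25, 30, 30]


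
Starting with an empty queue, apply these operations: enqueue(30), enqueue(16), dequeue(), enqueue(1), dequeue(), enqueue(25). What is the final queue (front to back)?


enqueue(30) -> [30]
enqueue(16) -> [30, 16]
dequeue() returns 30 -> [16]
enqueue(1) -> [16, 1]
dequeue() returns 16 -> [1]
enqueue(25) -> [1, 25]
Final queue (front to back): [1, 25]


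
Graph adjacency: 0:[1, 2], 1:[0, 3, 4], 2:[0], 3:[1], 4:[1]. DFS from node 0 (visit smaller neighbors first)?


DFS stack-based: start with [0]
Visit order: [0, 1, 3, 4, 2]


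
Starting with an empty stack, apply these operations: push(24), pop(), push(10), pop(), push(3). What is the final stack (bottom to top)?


push(24) -> [24]
pop() returns 24 -> []
push(10) -> [10]
pop() returns 10 -> []
push(3) -> [3]
Final stack (bottom to top): [3]


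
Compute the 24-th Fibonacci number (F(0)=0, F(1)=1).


F(n)=F(n-1)+F(n-2)
...F(22)=17711, F(23)=28657, F(24)=46368


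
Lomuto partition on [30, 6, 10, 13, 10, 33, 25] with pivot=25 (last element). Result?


Elements <= 25 go left of pivot.
Result: [6, 10, 13, 10, 25, 33, 30], pivot at index 4


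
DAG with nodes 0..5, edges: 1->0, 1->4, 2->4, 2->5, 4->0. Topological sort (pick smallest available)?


Kahn's algorithm, process smallest node first
Order: [1, 2, 3, 4, 0, 5]


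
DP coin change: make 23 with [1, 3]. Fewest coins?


dp[0]=0; dp[i]=1+min(dp[i-c] for c in coins)
...dp[18]=6, dp[19]=7, dp[20]=8, dp[21]=7, dp[22]=8, dp[23]=9
Minimum coins for 23 = 9


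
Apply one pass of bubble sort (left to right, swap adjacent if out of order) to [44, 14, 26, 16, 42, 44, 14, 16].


After one pass: [14, 26, 16, 42, 44, 14, 16, 44]


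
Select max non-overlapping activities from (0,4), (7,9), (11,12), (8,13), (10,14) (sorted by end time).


Greedy: pick earliest-ending, then skip overlaps.
Selected (3 activities): [(0, 4), (7, 9), (11, 12)]


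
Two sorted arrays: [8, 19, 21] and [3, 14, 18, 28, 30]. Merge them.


Compare heads, take smaller each step.
Merged: [3, 8, 14, 18, 19, 21, 28, 30]


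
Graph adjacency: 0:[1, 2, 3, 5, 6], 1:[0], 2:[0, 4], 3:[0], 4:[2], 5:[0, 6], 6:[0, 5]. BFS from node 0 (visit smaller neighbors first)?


BFS queue: start with [0]
Visit order: [0, 1, 2, 3, 5, 6, 4]


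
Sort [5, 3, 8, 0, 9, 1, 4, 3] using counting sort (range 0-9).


Count array: [1, 1, 0, 2, 1, 1, 0, 0, 1, 1]
Reconstruct: [0, 1, 3, 3, 4, 5, 8, 9]


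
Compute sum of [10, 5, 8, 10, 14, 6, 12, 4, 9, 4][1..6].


Prefix sums: [0, 10, 15, 23, 33, 47, 53, 65, 69, 78, 82]
Sum[1..6] = prefix[7] - prefix[1] = 65 - 10 = 55


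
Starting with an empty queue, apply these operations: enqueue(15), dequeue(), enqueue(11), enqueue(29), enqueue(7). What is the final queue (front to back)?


enqueue(15) -> [15]
dequeue() returns 15 -> []
enqueue(11) -> [11]
enqueue(29) -> [11, 29]
enqueue(7) -> [11, 29, 7]
Final queue (front to back): [11, 29, 7]


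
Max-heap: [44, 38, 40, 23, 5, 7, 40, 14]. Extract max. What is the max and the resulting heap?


Max = 44
Replace root with last, heapify down
Resulting heap: [40, 38, 40, 23, 5, 7, 14]


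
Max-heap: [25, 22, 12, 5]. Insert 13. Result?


Append 13: [25, 22, 12, 5, 13]
Bubble up: no swaps needed
Result: [25, 22, 12, 5, 13]


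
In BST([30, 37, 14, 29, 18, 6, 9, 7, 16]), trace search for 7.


BST root = 30
Search for 7: compare at each node
Path: [30, 14, 6, 9, 7]


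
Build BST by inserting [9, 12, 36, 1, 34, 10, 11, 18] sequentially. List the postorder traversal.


Root = 9; build tree by BST insertion.
Postorder traversal: [1, 11, 10, 18, 34, 36, 12, 9]


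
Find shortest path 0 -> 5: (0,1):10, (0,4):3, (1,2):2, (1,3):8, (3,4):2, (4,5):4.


Dijkstra from 0:
Distances: {0: 0, 1: 10, 2: 12, 3: 5, 4: 3, 5: 7}
Shortest distance to 5 = 7, path = [0, 4, 5]


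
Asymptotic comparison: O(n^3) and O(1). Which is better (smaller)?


constant grows slower than cubic
O(1) is asymptotically smaller; O(n^3) grows faster


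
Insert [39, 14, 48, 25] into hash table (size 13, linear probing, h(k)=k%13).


Insertions: 39->slot 0; 14->slot 1; 48->slot 9; 25->slot 12
Table: [39, 14, None, None, None, None, None, None, None, 48, None, None, 25]


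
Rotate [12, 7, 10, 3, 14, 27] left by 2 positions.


Left rotate by 2: [10, 3, 14, 27, 12, 7]


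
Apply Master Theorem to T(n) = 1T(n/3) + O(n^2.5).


a=1, b=3, c=2.5. log_3(1)=0 < c=2.5. Case 3: O(n^c) = O(n^2.500)
Complexity: O(n^2.500)


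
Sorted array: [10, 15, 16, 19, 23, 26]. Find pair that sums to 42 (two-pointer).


Two pointers: lo=0, hi=5
Found pair: (16, 26) summing to 42


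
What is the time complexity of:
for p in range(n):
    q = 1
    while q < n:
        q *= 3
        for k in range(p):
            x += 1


Per nesting level: O(n) * O(log n) * O(n) [triangular over p] = O(n^2 log n)
Complexity: O(n^2 log n)


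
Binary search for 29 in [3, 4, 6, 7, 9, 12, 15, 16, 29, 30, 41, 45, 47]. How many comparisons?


Search for 29:
[0,12] mid=6 arr[6]=15
[7,12] mid=9 arr[9]=30
[7,8] mid=7 arr[7]=16
[8,8] mid=8 arr[8]=29
Total: 4 comparisons


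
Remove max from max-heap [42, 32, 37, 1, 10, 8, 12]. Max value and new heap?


Max = 42
Replace root with last, heapify down
Resulting heap: [37, 32, 12, 1, 10, 8]


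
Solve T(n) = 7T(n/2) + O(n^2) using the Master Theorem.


a=7, b=2, c=2. log_2(7)=2.807 > c=2. Case 1: O(n^log_b(a)) = O(n^2.807)
Complexity: O(n^2.807)


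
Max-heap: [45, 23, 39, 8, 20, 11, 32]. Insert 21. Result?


Append 21: [45, 23, 39, 8, 20, 11, 32, 21]
Bubble up: swap idx 7(21) with idx 3(8)
Result: [45, 23, 39, 21, 20, 11, 32, 8]


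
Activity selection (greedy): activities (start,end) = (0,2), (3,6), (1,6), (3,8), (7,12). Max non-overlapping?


Greedy: pick earliest-ending, then skip overlaps.
Selected (3 activities): [(0, 2), (3, 6), (7, 12)]


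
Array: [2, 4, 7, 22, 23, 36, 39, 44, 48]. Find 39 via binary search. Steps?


Search for 39:
[0,8] mid=4 arr[4]=23
[5,8] mid=6 arr[6]=39
Total: 2 comparisons


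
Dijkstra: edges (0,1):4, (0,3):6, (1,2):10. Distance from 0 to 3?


Dijkstra from 0:
Distances: {0: 0, 1: 4, 2: 14, 3: 6}
Shortest distance to 3 = 6, path = [0, 3]


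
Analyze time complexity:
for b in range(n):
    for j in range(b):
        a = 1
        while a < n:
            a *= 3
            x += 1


Per nesting level: O(n) * O(n) [triangular over b] * O(log n) = O(n^2 log n)
Complexity: O(n^2 log n)


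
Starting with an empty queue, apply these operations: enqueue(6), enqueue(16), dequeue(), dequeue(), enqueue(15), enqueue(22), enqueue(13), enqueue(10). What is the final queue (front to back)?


enqueue(6) -> [6]
enqueue(16) -> [6, 16]
dequeue() returns 6 -> [16]
dequeue() returns 16 -> []
enqueue(15) -> [15]
enqueue(22) -> [15, 22]
enqueue(13) -> [15, 22, 13]
enqueue(10) -> [15, 22, 13, 10]
Final queue (front to back): [15, 22, 13, 10]


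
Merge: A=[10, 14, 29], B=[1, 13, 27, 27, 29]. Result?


Compare heads, take smaller each step.
Merged: [1, 10, 13, 14, 27, 27, 29, 29]


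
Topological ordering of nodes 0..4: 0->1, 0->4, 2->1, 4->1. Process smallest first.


Kahn's algorithm, process smallest node first
Order: [0, 2, 3, 4, 1]


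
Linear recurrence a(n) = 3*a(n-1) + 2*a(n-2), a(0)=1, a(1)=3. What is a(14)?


Build bottom-up:
...a(12)=3598219, a(13)=12815247, a(14)=3*12815247+2*3598219=45642179


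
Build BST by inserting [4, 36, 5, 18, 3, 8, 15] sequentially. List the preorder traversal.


Root = 4; build tree by BST insertion.
Preorder traversal: [4, 3, 36, 5, 18, 8, 15]


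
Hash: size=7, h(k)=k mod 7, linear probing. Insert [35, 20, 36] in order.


Insertions: 35->slot 0; 20->slot 6; 36->slot 1
Table: [35, 36, None, None, None, None, 20]


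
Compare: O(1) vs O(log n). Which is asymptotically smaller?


constant grows slower than logarithmic
O(1) is asymptotically smaller; O(log n) grows faster


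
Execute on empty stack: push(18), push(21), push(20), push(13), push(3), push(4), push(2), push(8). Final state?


push(18) -> [18]
push(21) -> [18, 21]
push(20) -> [18, 21, 20]
push(13) -> [18, 21, 20, 13]
push(3) -> [18, 21, 20, 13, 3]
push(4) -> [18, 21, 20, 13, 3, 4]
push(2) -> [18, 21, 20, 13, 3, 4, 2]
push(8) -> [18, 21, 20, 13, 3, 4, 2, 8]
Final stack (bottom to top): [18, 21, 20, 13, 3, 4, 2, 8]


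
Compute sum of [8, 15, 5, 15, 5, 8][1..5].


Prefix sums: [0, 8, 23, 28, 43, 48, 56]
Sum[1..5] = prefix[6] - prefix[1] = 56 - 8 = 48


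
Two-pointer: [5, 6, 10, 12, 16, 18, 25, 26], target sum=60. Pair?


Two pointers: lo=0, hi=7
No pair sums to 60


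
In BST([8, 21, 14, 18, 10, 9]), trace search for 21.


BST root = 8
Search for 21: compare at each node
Path: [8, 21]


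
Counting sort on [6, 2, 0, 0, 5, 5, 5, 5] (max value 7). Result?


Count array: [2, 0, 1, 0, 0, 4, 1, 0]
Reconstruct: [0, 0, 2, 5, 5, 5, 5, 6]


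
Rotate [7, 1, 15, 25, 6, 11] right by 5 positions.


Right rotate by 5: [1, 15, 25, 6, 11, 7]


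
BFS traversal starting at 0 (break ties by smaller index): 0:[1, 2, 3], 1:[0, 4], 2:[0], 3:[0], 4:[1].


BFS queue: start with [0]
Visit order: [0, 1, 2, 3, 4]


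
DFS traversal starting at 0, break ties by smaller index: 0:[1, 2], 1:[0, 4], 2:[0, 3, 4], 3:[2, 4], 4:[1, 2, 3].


DFS stack-based: start with [0]
Visit order: [0, 1, 4, 2, 3]


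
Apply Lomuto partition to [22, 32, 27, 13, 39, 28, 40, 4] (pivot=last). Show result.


Elements <= 4 go left of pivot.
Result: [4, 32, 27, 13, 39, 28, 40, 22], pivot at index 0


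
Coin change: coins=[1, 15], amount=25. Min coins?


dp[0]=0; dp[i]=1+min(dp[i-c] for c in coins)
...dp[20]=6, dp[21]=7, dp[22]=8, dp[23]=9, dp[24]=10, dp[25]=11
Minimum coins for 25 = 11


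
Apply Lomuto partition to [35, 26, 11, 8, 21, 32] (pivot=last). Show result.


Elements <= 32 go left of pivot.
Result: [26, 11, 8, 21, 32, 35], pivot at index 4


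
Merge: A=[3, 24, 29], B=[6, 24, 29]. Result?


Compare heads, take smaller each step.
Merged: [3, 6, 24, 24, 29, 29]


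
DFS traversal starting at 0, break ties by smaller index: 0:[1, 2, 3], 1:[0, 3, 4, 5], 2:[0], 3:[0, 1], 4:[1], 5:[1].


DFS stack-based: start with [0]
Visit order: [0, 1, 3, 4, 5, 2]


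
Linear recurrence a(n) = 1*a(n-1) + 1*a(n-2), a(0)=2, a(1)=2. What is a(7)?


Build bottom-up:
...a(5)=16, a(6)=26, a(7)=1*26+1*16=42


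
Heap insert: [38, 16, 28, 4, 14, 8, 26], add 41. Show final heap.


Append 41: [38, 16, 28, 4, 14, 8, 26, 41]
Bubble up: swap idx 7(41) with idx 3(4); swap idx 3(41) with idx 1(16); swap idx 1(41) with idx 0(38)
Result: [41, 38, 28, 16, 14, 8, 26, 4]


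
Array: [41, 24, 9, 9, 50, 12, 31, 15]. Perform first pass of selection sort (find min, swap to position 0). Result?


After one pass: [9, 24, 41, 9, 50, 12, 31, 15]


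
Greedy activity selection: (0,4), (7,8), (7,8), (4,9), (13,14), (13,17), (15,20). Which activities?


Greedy: pick earliest-ending, then skip overlaps.
Selected (4 activities): [(0, 4), (7, 8), (13, 14), (15, 20)]


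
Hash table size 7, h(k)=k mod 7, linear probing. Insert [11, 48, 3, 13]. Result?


Insertions: 11->slot 4; 48->slot 6; 3->slot 3; 13->slot 0
Table: [13, None, None, 3, 11, None, 48]


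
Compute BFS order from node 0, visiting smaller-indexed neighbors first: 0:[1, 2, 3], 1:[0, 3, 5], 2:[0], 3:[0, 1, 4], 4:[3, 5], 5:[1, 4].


BFS queue: start with [0]
Visit order: [0, 1, 2, 3, 5, 4]


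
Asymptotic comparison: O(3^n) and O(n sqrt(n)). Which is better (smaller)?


n^1.5 grows slower than exponential (base 3)
O(n sqrt(n)) is asymptotically smaller; O(3^n) grows faster


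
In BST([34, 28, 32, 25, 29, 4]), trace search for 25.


BST root = 34
Search for 25: compare at each node
Path: [34, 28, 25]


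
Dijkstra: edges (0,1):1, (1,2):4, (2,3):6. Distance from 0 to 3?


Dijkstra from 0:
Distances: {0: 0, 1: 1, 2: 5, 3: 11}
Shortest distance to 3 = 11, path = [0, 1, 2, 3]


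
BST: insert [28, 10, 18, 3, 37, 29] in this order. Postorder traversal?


Root = 28; build tree by BST insertion.
Postorder traversal: [3, 18, 10, 29, 37, 28]


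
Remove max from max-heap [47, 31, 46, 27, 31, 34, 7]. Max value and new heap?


Max = 47
Replace root with last, heapify down
Resulting heap: [46, 31, 34, 27, 31, 7]


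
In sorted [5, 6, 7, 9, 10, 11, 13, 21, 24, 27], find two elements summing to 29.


Two pointers: lo=0, hi=9
Found pair: (5, 24) summing to 29


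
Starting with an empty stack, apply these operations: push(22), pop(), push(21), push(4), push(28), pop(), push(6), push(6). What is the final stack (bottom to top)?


push(22) -> [22]
pop() returns 22 -> []
push(21) -> [21]
push(4) -> [21, 4]
push(28) -> [21, 4, 28]
pop() returns 28 -> [21, 4]
push(6) -> [21, 4, 6]
push(6) -> [21, 4, 6, 6]
Final stack (bottom to top): [21, 4, 6, 6]


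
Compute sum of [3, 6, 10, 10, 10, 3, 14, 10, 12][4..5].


Prefix sums: [0, 3, 9, 19, 29, 39, 42, 56, 66, 78]
Sum[4..5] = prefix[6] - prefix[4] = 42 - 29 = 13


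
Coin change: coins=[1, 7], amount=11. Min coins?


dp[0]=0; dp[i]=1+min(dp[i-c] for c in coins)
...dp[6]=6, dp[7]=1, dp[8]=2, dp[9]=3, dp[10]=4, dp[11]=5
Minimum coins for 11 = 5


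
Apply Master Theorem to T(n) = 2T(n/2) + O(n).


a=2, b=2, c=1. log_2(2)=1 = c=1. Case 2: O(n^c log n) = O(n log n)
Complexity: O(n log n)


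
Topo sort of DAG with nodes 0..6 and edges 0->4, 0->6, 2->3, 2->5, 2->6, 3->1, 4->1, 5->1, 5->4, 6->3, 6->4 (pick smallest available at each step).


Kahn's algorithm, process smallest node first
Order: [0, 2, 5, 6, 3, 4, 1]


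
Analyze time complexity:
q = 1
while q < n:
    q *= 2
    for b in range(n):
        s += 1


Per nesting level: O(log n) * O(n) = O(n log n)
Complexity: O(n log n)


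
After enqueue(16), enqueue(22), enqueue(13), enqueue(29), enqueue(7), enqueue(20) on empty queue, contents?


enqueue(16) -> [16]
enqueue(22) -> [16, 22]
enqueue(13) -> [16, 22, 13]
enqueue(29) -> [16, 22, 13, 29]
enqueue(7) -> [16, 22, 13, 29, 7]
enqueue(20) -> [16, 22, 13, 29, 7, 20]
Final queue (front to back): [16, 22, 13, 29, 7, 20]


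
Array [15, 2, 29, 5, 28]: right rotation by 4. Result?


Right rotate by 4: [2, 29, 5, 28, 15]


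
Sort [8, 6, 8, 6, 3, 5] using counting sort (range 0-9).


Count array: [0, 0, 0, 1, 0, 1, 2, 0, 2, 0]
Reconstruct: [3, 5, 6, 6, 8, 8]


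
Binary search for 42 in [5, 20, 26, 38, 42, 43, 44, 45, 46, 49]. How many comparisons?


Search for 42:
[0,9] mid=4 arr[4]=42
Total: 1 comparisons


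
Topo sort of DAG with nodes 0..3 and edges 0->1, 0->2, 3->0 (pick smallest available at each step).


Kahn's algorithm, process smallest node first
Order: [3, 0, 1, 2]


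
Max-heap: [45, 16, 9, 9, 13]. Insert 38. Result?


Append 38: [45, 16, 9, 9, 13, 38]
Bubble up: swap idx 5(38) with idx 2(9)
Result: [45, 16, 38, 9, 13, 9]


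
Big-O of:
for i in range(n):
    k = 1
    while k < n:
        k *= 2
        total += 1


Per nesting level: O(n) * O(log n) = O(n log n)
Complexity: O(n log n)


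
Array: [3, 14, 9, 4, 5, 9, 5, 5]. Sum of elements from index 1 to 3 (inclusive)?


Prefix sums: [0, 3, 17, 26, 30, 35, 44, 49, 54]
Sum[1..3] = prefix[4] - prefix[1] = 30 - 3 = 27


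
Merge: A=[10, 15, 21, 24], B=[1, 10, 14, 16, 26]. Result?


Compare heads, take smaller each step.
Merged: [1, 10, 10, 14, 15, 16, 21, 24, 26]


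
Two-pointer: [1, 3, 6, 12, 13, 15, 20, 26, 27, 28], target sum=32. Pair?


Two pointers: lo=0, hi=9
Found pair: (6, 26) summing to 32


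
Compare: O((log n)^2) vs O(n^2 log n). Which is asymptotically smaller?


polylogarithmic grows slower than n^2 log n
O((log n)^2) is asymptotically smaller; O(n^2 log n) grows faster


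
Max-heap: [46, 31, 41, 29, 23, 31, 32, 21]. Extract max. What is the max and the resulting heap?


Max = 46
Replace root with last, heapify down
Resulting heap: [41, 31, 32, 29, 23, 31, 21]


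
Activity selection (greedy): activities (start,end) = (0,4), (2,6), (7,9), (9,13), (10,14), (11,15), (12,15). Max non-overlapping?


Greedy: pick earliest-ending, then skip overlaps.
Selected (3 activities): [(0, 4), (7, 9), (9, 13)]


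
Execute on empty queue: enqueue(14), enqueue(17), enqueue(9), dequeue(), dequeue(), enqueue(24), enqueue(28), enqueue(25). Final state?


enqueue(14) -> [14]
enqueue(17) -> [14, 17]
enqueue(9) -> [14, 17, 9]
dequeue() returns 14 -> [17, 9]
dequeue() returns 17 -> [9]
enqueue(24) -> [9, 24]
enqueue(28) -> [9, 24, 28]
enqueue(25) -> [9, 24, 28, 25]
Final queue (front to back): [9, 24, 28, 25]


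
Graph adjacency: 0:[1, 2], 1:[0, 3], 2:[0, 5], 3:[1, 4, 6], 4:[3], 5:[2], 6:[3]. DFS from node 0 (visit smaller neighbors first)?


DFS stack-based: start with [0]
Visit order: [0, 1, 3, 4, 6, 2, 5]


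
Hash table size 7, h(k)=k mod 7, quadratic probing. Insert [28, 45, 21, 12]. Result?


Insertions: 28->slot 0; 45->slot 3; 21->slot 1; 12->slot 5
Table: [28, 21, None, 45, None, 12, None]


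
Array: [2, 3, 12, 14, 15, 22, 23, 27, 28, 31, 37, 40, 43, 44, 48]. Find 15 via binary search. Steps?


Search for 15:
[0,14] mid=7 arr[7]=27
[0,6] mid=3 arr[3]=14
[4,6] mid=5 arr[5]=22
[4,4] mid=4 arr[4]=15
Total: 4 comparisons


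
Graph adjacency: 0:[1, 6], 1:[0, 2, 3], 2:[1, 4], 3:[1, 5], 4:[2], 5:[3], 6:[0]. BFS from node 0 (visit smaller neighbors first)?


BFS queue: start with [0]
Visit order: [0, 1, 6, 2, 3, 4, 5]


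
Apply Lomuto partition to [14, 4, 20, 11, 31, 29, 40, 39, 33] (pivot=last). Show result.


Elements <= 33 go left of pivot.
Result: [14, 4, 20, 11, 31, 29, 33, 39, 40], pivot at index 6


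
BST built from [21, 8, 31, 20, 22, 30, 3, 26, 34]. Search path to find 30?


BST root = 21
Search for 30: compare at each node
Path: [21, 31, 22, 30]


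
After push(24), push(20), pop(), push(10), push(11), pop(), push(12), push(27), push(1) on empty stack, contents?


push(24) -> [24]
push(20) -> [24, 20]
pop() returns 20 -> [24]
push(10) -> [24, 10]
push(11) -> [24, 10, 11]
pop() returns 11 -> [24, 10]
push(12) -> [24, 10, 12]
push(27) -> [24, 10, 12, 27]
push(1) -> [24, 10, 12, 27, 1]
Final stack (bottom to top): [24, 10, 12, 27, 1]


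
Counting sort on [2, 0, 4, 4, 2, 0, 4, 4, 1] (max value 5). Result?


Count array: [2, 1, 2, 0, 4, 0]
Reconstruct: [0, 0, 1, 2, 2, 4, 4, 4, 4]


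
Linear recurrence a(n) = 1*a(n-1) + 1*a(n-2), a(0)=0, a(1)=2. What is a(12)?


Build bottom-up:
...a(10)=110, a(11)=178, a(12)=1*178+1*110=288


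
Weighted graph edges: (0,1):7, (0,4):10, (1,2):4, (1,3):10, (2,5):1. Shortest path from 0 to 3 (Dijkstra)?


Dijkstra from 0:
Distances: {0: 0, 1: 7, 2: 11, 3: 17, 4: 10, 5: 12}
Shortest distance to 3 = 17, path = [0, 1, 3]


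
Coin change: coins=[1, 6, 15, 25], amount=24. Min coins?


dp[0]=0; dp[i]=1+min(dp[i-c] for c in coins)
...dp[19]=4, dp[20]=5, dp[21]=2, dp[22]=3, dp[23]=4, dp[24]=4
Minimum coins for 24 = 4


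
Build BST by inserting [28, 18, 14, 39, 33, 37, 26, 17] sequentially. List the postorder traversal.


Root = 28; build tree by BST insertion.
Postorder traversal: [17, 14, 26, 18, 37, 33, 39, 28]


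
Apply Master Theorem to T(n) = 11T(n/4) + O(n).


a=11, b=4, c=1. log_4(11)=1.730 > c=1. Case 1: O(n^log_b(a)) = O(n^1.730)
Complexity: O(n^1.730)


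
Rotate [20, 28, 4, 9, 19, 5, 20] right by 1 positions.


Right rotate by 1: [20, 20, 28, 4, 9, 19, 5]


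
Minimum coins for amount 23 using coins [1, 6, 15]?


dp[0]=0; dp[i]=1+min(dp[i-c] for c in coins)
...dp[18]=3, dp[19]=4, dp[20]=5, dp[21]=2, dp[22]=3, dp[23]=4
Minimum coins for 23 = 4


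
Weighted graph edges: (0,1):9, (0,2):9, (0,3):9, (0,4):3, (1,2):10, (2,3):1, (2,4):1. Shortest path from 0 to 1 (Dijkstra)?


Dijkstra from 0:
Distances: {0: 0, 1: 9, 2: 4, 3: 5, 4: 3}
Shortest distance to 1 = 9, path = [0, 1]


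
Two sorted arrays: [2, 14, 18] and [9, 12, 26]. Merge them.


Compare heads, take smaller each step.
Merged: [2, 9, 12, 14, 18, 26]


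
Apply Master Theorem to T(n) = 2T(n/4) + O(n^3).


a=2, b=4, c=3. log_4(2)=0.5 < c=3. Case 3: O(n^c) = O(n^3)
Complexity: O(n^3)


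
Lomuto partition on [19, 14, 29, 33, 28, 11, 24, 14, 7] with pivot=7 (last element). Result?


Elements <= 7 go left of pivot.
Result: [7, 14, 29, 33, 28, 11, 24, 14, 19], pivot at index 0


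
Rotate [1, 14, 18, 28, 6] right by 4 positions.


Right rotate by 4: [14, 18, 28, 6, 1]


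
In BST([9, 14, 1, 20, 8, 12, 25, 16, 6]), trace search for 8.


BST root = 9
Search for 8: compare at each node
Path: [9, 1, 8]


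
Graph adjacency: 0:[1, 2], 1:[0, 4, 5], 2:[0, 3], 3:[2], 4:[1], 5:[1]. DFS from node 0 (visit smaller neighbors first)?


DFS stack-based: start with [0]
Visit order: [0, 1, 4, 5, 2, 3]


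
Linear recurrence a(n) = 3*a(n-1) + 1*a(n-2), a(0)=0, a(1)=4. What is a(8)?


Build bottom-up:
...a(6)=1440, a(7)=4756, a(8)=3*4756+1*1440=15708


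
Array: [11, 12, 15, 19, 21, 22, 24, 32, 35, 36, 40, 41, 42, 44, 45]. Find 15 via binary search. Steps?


Search for 15:
[0,14] mid=7 arr[7]=32
[0,6] mid=3 arr[3]=19
[0,2] mid=1 arr[1]=12
[2,2] mid=2 arr[2]=15
Total: 4 comparisons


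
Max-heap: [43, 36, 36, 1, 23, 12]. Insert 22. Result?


Append 22: [43, 36, 36, 1, 23, 12, 22]
Bubble up: no swaps needed
Result: [43, 36, 36, 1, 23, 12, 22]


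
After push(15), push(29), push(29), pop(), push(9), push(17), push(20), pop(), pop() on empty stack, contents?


push(15) -> [15]
push(29) -> [15, 29]
push(29) -> [15, 29, 29]
pop() returns 29 -> [15, 29]
push(9) -> [15, 29, 9]
push(17) -> [15, 29, 9, 17]
push(20) -> [15, 29, 9, 17, 20]
pop() returns 20 -> [15, 29, 9, 17]
pop() returns 17 -> [15, 29, 9]
Final stack (bottom to top): [15, 29, 9]


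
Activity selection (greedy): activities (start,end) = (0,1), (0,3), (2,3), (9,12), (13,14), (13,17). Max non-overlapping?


Greedy: pick earliest-ending, then skip overlaps.
Selected (4 activities): [(0, 1), (2, 3), (9, 12), (13, 14)]


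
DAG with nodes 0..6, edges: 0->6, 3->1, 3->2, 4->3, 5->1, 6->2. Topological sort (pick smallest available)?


Kahn's algorithm, process smallest node first
Order: [0, 4, 3, 5, 1, 6, 2]


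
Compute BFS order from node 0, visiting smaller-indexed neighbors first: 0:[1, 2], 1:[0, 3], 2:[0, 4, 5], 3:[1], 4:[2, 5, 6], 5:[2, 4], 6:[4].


BFS queue: start with [0]
Visit order: [0, 1, 2, 3, 4, 5, 6]


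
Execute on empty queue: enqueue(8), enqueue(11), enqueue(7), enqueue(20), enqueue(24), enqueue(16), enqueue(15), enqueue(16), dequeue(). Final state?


enqueue(8) -> [8]
enqueue(11) -> [8, 11]
enqueue(7) -> [8, 11, 7]
enqueue(20) -> [8, 11, 7, 20]
enqueue(24) -> [8, 11, 7, 20, 24]
enqueue(16) -> [8, 11, 7, 20, 24, 16]
enqueue(15) -> [8, 11, 7, 20, 24, 16, 15]
enqueue(16) -> [8, 11, 7, 20, 24, 16, 15, 16]
dequeue() returns 8 -> [11, 7, 20, 24, 16, 15, 16]
Final queue (front to back): [11, 7, 20, 24, 16, 15, 16]


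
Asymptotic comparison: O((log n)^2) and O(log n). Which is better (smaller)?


logarithmic grows slower than polylogarithmic
O(log n) is asymptotically smaller; O((log n)^2) grows faster


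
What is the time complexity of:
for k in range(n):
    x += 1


Per nesting level: O(n) = O(n)
Complexity: O(n)


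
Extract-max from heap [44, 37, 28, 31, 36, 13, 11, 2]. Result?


Max = 44
Replace root with last, heapify down
Resulting heap: [37, 36, 28, 31, 2, 13, 11]


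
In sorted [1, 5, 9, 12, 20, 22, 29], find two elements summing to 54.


Two pointers: lo=0, hi=6
No pair sums to 54


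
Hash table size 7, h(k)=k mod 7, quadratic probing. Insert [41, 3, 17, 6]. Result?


Insertions: 41->slot 6; 3->slot 3; 17->slot 4; 6->slot 0
Table: [6, None, None, 3, 17, None, 41]


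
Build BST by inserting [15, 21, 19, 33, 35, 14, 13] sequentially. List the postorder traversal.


Root = 15; build tree by BST insertion.
Postorder traversal: [13, 14, 19, 35, 33, 21, 15]


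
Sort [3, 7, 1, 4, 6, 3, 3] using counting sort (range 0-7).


Count array: [0, 1, 0, 3, 1, 0, 1, 1]
Reconstruct: [1, 3, 3, 3, 4, 6, 7]


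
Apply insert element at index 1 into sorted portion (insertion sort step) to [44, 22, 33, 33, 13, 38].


After one pass: [22, 44, 33, 33, 13, 38]


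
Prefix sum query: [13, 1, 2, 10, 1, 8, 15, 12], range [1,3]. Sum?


Prefix sums: [0, 13, 14, 16, 26, 27, 35, 50, 62]
Sum[1..3] = prefix[4] - prefix[1] = 26 - 13 = 13


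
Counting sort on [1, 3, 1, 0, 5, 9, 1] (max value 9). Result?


Count array: [1, 3, 0, 1, 0, 1, 0, 0, 0, 1]
Reconstruct: [0, 1, 1, 1, 3, 5, 9]


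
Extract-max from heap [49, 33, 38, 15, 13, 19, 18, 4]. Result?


Max = 49
Replace root with last, heapify down
Resulting heap: [38, 33, 19, 15, 13, 4, 18]


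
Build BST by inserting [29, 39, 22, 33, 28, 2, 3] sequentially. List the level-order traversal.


Root = 29; build tree by BST insertion.
Level-Order traversal: [29, 22, 39, 2, 28, 33, 3]


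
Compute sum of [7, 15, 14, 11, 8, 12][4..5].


Prefix sums: [0, 7, 22, 36, 47, 55, 67]
Sum[4..5] = prefix[6] - prefix[4] = 67 - 47 = 20


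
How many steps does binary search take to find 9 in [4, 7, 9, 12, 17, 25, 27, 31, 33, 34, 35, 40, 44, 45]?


Search for 9:
[0,13] mid=6 arr[6]=27
[0,5] mid=2 arr[2]=9
Total: 2 comparisons


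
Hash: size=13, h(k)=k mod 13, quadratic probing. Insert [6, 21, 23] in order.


Insertions: 6->slot 6; 21->slot 8; 23->slot 10
Table: [None, None, None, None, None, None, 6, None, 21, None, 23, None, None]


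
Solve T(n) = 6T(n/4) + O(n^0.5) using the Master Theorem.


a=6, b=4, c=0.5. log_4(6)=1.292 > c=0.5. Case 1: O(n^log_b(a)) = O(n^1.292)
Complexity: O(n^1.292)


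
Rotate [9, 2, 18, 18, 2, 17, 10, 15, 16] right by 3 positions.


Right rotate by 3: [10, 15, 16, 9, 2, 18, 18, 2, 17]


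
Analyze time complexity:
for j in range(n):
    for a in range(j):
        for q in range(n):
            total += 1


Per nesting level: O(n) * O(n) [triangular over j] * O(n) = O(n^3)
Complexity: O(n^3)


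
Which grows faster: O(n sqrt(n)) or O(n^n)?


n^1.5 grows slower than n^n
O(n sqrt(n)) is asymptotically smaller; O(n^n) grows faster


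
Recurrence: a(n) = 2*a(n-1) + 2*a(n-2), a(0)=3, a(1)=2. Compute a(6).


Build bottom-up:
...a(4)=68, a(5)=184, a(6)=2*184+2*68=504


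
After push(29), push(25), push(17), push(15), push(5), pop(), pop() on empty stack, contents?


push(29) -> [29]
push(25) -> [29, 25]
push(17) -> [29, 25, 17]
push(15) -> [29, 25, 17, 15]
push(5) -> [29, 25, 17, 15, 5]
pop() returns 5 -> [29, 25, 17, 15]
pop() returns 15 -> [29, 25, 17]
Final stack (bottom to top): [29, 25, 17]


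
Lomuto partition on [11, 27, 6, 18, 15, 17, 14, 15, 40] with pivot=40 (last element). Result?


Elements <= 40 go left of pivot.
Result: [11, 27, 6, 18, 15, 17, 14, 15, 40], pivot at index 8


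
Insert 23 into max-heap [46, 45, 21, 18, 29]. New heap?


Append 23: [46, 45, 21, 18, 29, 23]
Bubble up: swap idx 5(23) with idx 2(21)
Result: [46, 45, 23, 18, 29, 21]


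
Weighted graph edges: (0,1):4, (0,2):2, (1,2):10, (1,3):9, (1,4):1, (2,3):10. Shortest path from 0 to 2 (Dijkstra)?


Dijkstra from 0:
Distances: {0: 0, 1: 4, 2: 2, 3: 12, 4: 5}
Shortest distance to 2 = 2, path = [0, 2]


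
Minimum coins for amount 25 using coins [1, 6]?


dp[0]=0; dp[i]=1+min(dp[i-c] for c in coins)
...dp[20]=5, dp[21]=6, dp[22]=7, dp[23]=8, dp[24]=4, dp[25]=5
Minimum coins for 25 = 5


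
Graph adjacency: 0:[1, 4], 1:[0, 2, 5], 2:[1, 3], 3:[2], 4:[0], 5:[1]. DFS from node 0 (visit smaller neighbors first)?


DFS stack-based: start with [0]
Visit order: [0, 1, 2, 3, 5, 4]


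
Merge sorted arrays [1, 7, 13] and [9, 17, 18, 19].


Compare heads, take smaller each step.
Merged: [1, 7, 9, 13, 17, 18, 19]


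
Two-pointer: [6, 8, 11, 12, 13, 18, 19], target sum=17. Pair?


Two pointers: lo=0, hi=6
Found pair: (6, 11) summing to 17


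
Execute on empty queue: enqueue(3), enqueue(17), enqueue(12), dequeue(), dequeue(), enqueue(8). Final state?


enqueue(3) -> [3]
enqueue(17) -> [3, 17]
enqueue(12) -> [3, 17, 12]
dequeue() returns 3 -> [17, 12]
dequeue() returns 17 -> [12]
enqueue(8) -> [12, 8]
Final queue (front to back): [12, 8]


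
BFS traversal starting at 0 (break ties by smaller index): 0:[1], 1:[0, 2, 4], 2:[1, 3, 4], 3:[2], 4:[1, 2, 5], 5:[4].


BFS queue: start with [0]
Visit order: [0, 1, 2, 4, 3, 5]


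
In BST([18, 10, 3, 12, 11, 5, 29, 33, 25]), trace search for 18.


BST root = 18
Search for 18: compare at each node
Path: [18]


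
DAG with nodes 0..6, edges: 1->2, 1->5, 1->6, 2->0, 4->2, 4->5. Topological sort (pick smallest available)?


Kahn's algorithm, process smallest node first
Order: [1, 3, 4, 2, 0, 5, 6]


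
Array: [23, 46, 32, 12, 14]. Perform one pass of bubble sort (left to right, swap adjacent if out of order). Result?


After one pass: [23, 32, 12, 14, 46]


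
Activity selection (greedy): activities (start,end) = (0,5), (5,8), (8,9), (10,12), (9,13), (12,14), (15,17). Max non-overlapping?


Greedy: pick earliest-ending, then skip overlaps.
Selected (6 activities): [(0, 5), (5, 8), (8, 9), (10, 12), (12, 14), (15, 17)]


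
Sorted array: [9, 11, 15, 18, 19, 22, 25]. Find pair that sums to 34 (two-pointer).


Two pointers: lo=0, hi=6
Found pair: (9, 25) summing to 34


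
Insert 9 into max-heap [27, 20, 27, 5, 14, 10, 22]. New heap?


Append 9: [27, 20, 27, 5, 14, 10, 22, 9]
Bubble up: swap idx 7(9) with idx 3(5)
Result: [27, 20, 27, 9, 14, 10, 22, 5]


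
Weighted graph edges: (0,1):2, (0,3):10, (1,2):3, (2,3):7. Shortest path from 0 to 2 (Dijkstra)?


Dijkstra from 0:
Distances: {0: 0, 1: 2, 2: 5, 3: 10}
Shortest distance to 2 = 5, path = [0, 1, 2]


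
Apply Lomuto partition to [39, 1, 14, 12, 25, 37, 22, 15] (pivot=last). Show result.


Elements <= 15 go left of pivot.
Result: [1, 14, 12, 15, 25, 37, 22, 39], pivot at index 3


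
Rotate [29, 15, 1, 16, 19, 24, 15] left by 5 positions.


Left rotate by 5: [24, 15, 29, 15, 1, 16, 19]


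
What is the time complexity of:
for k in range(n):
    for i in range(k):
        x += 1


Per nesting level: O(n) * O(n) [triangular over k] = O(n^2)
Complexity: O(n^2)


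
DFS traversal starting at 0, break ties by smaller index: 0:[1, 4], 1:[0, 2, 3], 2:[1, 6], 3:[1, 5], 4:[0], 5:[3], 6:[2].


DFS stack-based: start with [0]
Visit order: [0, 1, 2, 6, 3, 5, 4]


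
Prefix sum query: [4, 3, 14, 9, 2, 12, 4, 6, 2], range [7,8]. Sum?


Prefix sums: [0, 4, 7, 21, 30, 32, 44, 48, 54, 56]
Sum[7..8] = prefix[9] - prefix[7] = 56 - 48 = 8


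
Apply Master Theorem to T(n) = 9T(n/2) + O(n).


a=9, b=2, c=1. log_2(9)=3.170 > c=1. Case 1: O(n^log_b(a)) = O(n^3.170)
Complexity: O(n^3.170)


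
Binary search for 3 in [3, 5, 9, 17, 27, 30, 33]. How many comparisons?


Search for 3:
[0,6] mid=3 arr[3]=17
[0,2] mid=1 arr[1]=5
[0,0] mid=0 arr[0]=3
Total: 3 comparisons


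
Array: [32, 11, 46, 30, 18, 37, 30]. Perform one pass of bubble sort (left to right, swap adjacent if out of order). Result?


After one pass: [11, 32, 30, 18, 37, 30, 46]


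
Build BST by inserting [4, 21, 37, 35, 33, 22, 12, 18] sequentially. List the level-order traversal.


Root = 4; build tree by BST insertion.
Level-Order traversal: [4, 21, 12, 37, 18, 35, 33, 22]


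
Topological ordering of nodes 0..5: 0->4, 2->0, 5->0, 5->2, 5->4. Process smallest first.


Kahn's algorithm, process smallest node first
Order: [1, 3, 5, 2, 0, 4]


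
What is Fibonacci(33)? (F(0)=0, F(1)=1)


F(n)=F(n-1)+F(n-2)
...F(31)=1346269, F(32)=2178309, F(33)=3524578


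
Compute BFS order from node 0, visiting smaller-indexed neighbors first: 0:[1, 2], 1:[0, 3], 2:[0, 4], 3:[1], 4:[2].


BFS queue: start with [0]
Visit order: [0, 1, 2, 3, 4]


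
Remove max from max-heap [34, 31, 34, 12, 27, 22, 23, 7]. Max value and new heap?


Max = 34
Replace root with last, heapify down
Resulting heap: [34, 31, 23, 12, 27, 22, 7]


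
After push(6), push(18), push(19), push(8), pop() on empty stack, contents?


push(6) -> [6]
push(18) -> [6, 18]
push(19) -> [6, 18, 19]
push(8) -> [6, 18, 19, 8]
pop() returns 8 -> [6, 18, 19]
Final stack (bottom to top): [6, 18, 19]


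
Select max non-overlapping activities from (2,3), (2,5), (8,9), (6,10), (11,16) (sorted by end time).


Greedy: pick earliest-ending, then skip overlaps.
Selected (3 activities): [(2, 3), (8, 9), (11, 16)]


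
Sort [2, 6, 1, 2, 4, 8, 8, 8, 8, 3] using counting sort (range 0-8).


Count array: [0, 1, 2, 1, 1, 0, 1, 0, 4]
Reconstruct: [1, 2, 2, 3, 4, 6, 8, 8, 8, 8]


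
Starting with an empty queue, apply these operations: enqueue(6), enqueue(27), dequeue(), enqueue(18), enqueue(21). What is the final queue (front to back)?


enqueue(6) -> [6]
enqueue(27) -> [6, 27]
dequeue() returns 6 -> [27]
enqueue(18) -> [27, 18]
enqueue(21) -> [27, 18, 21]
Final queue (front to back): [27, 18, 21]


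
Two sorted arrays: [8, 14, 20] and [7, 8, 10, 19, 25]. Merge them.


Compare heads, take smaller each step.
Merged: [7, 8, 8, 10, 14, 19, 20, 25]


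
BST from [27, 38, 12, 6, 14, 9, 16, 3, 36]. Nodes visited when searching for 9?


BST root = 27
Search for 9: compare at each node
Path: [27, 12, 6, 9]


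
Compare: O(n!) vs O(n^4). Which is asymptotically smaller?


quartic grows slower than factorial
O(n^4) is asymptotically smaller; O(n!) grows faster


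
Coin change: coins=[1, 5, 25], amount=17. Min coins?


dp[0]=0; dp[i]=1+min(dp[i-c] for c in coins)
...dp[12]=4, dp[13]=5, dp[14]=6, dp[15]=3, dp[16]=4, dp[17]=5
Minimum coins for 17 = 5


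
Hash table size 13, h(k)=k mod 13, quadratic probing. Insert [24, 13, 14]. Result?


Insertions: 24->slot 11; 13->slot 0; 14->slot 1
Table: [13, 14, None, None, None, None, None, None, None, None, None, 24, None]


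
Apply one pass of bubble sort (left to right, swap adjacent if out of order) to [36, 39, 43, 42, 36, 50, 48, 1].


After one pass: [36, 39, 42, 36, 43, 48, 1, 50]


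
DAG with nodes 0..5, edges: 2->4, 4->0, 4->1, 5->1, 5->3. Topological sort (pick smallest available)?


Kahn's algorithm, process smallest node first
Order: [2, 4, 0, 5, 1, 3]


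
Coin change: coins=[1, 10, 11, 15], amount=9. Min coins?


dp[0]=0; dp[i]=1+min(dp[i-c] for c in coins)
...dp[4]=4, dp[5]=5, dp[6]=6, dp[7]=7, dp[8]=8, dp[9]=9
Minimum coins for 9 = 9


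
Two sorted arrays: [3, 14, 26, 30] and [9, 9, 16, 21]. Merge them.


Compare heads, take smaller each step.
Merged: [3, 9, 9, 14, 16, 21, 26, 30]


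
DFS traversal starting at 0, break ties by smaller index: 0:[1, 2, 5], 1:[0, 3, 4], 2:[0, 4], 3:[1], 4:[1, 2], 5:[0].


DFS stack-based: start with [0]
Visit order: [0, 1, 3, 4, 2, 5]
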